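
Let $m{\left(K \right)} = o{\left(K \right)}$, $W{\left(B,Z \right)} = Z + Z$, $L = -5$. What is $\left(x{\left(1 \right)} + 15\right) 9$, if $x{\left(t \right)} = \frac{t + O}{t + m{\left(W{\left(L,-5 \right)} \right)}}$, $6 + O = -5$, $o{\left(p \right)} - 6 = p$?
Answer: $165$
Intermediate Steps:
$o{\left(p \right)} = 6 + p$
$W{\left(B,Z \right)} = 2 Z$
$O = -11$ ($O = -6 - 5 = -11$)
$m{\left(K \right)} = 6 + K$
$x{\left(t \right)} = \frac{-11 + t}{-4 + t}$ ($x{\left(t \right)} = \frac{t - 11}{t + \left(6 + 2 \left(-5\right)\right)} = \frac{-11 + t}{t + \left(6 - 10\right)} = \frac{-11 + t}{t - 4} = \frac{-11 + t}{-4 + t}$)
$\left(x{\left(1 \right)} + 15\right) 9 = \left(\frac{-11 + 1}{-4 + 1} + 15\right) 9 = \left(\frac{1}{-3} \left(-10\right) + 15\right) 9 = \left(\left(- \frac{1}{3}\right) \left(-10\right) + 15\right) 9 = \left(\frac{10}{3} + 15\right) 9 = \frac{55}{3} \cdot 9 = 165$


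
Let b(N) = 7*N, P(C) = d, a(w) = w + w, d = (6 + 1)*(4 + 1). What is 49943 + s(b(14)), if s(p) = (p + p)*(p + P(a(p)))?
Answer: 76011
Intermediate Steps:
d = 35 (d = 7*5 = 35)
a(w) = 2*w
P(C) = 35
s(p) = 2*p*(35 + p) (s(p) = (p + p)*(p + 35) = (2*p)*(35 + p) = 2*p*(35 + p))
49943 + s(b(14)) = 49943 + 2*(7*14)*(35 + 7*14) = 49943 + 2*98*(35 + 98) = 49943 + 2*98*133 = 49943 + 26068 = 76011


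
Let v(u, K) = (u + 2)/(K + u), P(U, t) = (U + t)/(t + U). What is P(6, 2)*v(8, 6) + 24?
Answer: 173/7 ≈ 24.714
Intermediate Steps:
P(U, t) = 1 (P(U, t) = (U + t)/(U + t) = 1)
v(u, K) = (2 + u)/(K + u)
P(6, 2)*v(8, 6) + 24 = 1*((2 + 8)/(6 + 8)) + 24 = 1*(10/14) + 24 = 1*((1/14)*10) + 24 = 1*(5/7) + 24 = 5/7 + 24 = 173/7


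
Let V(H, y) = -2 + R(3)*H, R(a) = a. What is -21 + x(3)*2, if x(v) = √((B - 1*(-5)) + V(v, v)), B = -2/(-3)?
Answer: -21 + 2*√114/3 ≈ -13.882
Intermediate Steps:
B = ⅔ (B = -2*(-⅓) = ⅔ ≈ 0.66667)
V(H, y) = -2 + 3*H
x(v) = √(11/3 + 3*v) (x(v) = √((⅔ - 1*(-5)) + (-2 + 3*v)) = √((⅔ + 5) + (-2 + 3*v)) = √(17/3 + (-2 + 3*v)) = √(11/3 + 3*v))
-21 + x(3)*2 = -21 + (√(33 + 27*3)/3)*2 = -21 + (√(33 + 81)/3)*2 = -21 + (√114/3)*2 = -21 + 2*√114/3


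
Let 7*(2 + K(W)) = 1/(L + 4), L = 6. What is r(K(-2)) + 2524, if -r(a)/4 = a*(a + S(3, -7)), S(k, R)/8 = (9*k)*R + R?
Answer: -12184061/1225 ≈ -9946.2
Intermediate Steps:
S(k, R) = 8*R + 72*R*k (S(k, R) = 8*((9*k)*R + R) = 8*(9*R*k + R) = 8*(R + 9*R*k) = 8*R + 72*R*k)
K(W) = -139/70 (K(W) = -2 + 1/(7*(6 + 4)) = -2 + (1/7)/10 = -2 + (1/7)*(1/10) = -2 + 1/70 = -139/70)
r(a) = -4*a*(-1568 + a) (r(a) = -4*a*(a + 8*(-7)*(1 + 9*3)) = -4*a*(a + 8*(-7)*(1 + 27)) = -4*a*(a + 8*(-7)*28) = -4*a*(a - 1568) = -4*a*(-1568 + a))
r(K(-2)) + 2524 = 4*(-139/70)*(1568 - 1*(-139/70)) + 2524 = 4*(-139/70)*(1568 + 139/70) + 2524 = 4*(-139/70)*(109899/70) + 2524 = -15275961/1225 + 2524 = -12184061/1225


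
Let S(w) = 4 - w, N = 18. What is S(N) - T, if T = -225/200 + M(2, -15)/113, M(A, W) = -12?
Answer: -11543/904 ≈ -12.769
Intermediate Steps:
T = -1113/904 (T = -225/200 - 12/113 = -225*1/200 - 12*1/113 = -9/8 - 12/113 = -1113/904 ≈ -1.2312)
S(N) - T = (4 - 1*18) - 1*(-1113/904) = (4 - 18) + 1113/904 = -14 + 1113/904 = -11543/904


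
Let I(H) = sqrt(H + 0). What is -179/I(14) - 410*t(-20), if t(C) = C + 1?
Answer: 7790 - 179*sqrt(14)/14 ≈ 7742.2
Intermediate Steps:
I(H) = sqrt(H)
t(C) = 1 + C
-179/I(14) - 410*t(-20) = -179*sqrt(14)/14 - 410*(1 - 20) = -179*sqrt(14)/14 - 410*(-19) = -179*sqrt(14)/14 + 7790 = 7790 - 179*sqrt(14)/14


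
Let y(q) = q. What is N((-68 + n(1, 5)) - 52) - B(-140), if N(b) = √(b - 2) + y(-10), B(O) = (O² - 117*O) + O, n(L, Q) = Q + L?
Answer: -35850 + 2*I*√29 ≈ -35850.0 + 10.77*I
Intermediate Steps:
n(L, Q) = L + Q
B(O) = O² - 116*O
N(b) = -10 + √(-2 + b) (N(b) = √(b - 2) - 10 = √(-2 + b) - 10 = -10 + √(-2 + b))
N((-68 + n(1, 5)) - 52) - B(-140) = (-10 + √(-2 + ((-68 + (1 + 5)) - 52))) - (-140)*(-116 - 140) = (-10 + √(-2 + ((-68 + 6) - 52))) - (-140)*(-256) = (-10 + √(-2 + (-62 - 52))) - 1*35840 = (-10 + √(-2 - 114)) - 35840 = (-10 + √(-116)) - 35840 = (-10 + 2*I*√29) - 35840 = -35850 + 2*I*√29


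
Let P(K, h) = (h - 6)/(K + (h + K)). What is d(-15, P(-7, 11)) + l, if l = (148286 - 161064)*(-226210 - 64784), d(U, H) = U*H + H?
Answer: 11154964066/3 ≈ 3.7183e+9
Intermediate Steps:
P(K, h) = (-6 + h)/(h + 2*K) (P(K, h) = (-6 + h)/(K + (K + h)) = (-6 + h)/(h + 2*K))
d(U, H) = H + H*U (d(U, H) = H*U + H = H + H*U)
l = 3718321332 (l = -12778*(-290994) = 3718321332)
d(-15, P(-7, 11)) + l = ((-6 + 11)/(11 + 2*(-7)))*(1 - 15) + 3718321332 = (5/(11 - 14))*(-14) + 3718321332 = (5/(-3))*(-14) + 3718321332 = -⅓*5*(-14) + 3718321332 = -5/3*(-14) + 3718321332 = 70/3 + 3718321332 = 11154964066/3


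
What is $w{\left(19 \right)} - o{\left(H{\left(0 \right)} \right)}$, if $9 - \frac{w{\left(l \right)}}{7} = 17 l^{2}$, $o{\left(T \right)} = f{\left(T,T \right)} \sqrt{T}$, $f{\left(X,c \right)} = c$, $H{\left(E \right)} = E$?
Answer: $-42896$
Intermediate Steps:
$o{\left(T \right)} = T^{\frac{3}{2}}$ ($o{\left(T \right)} = T \sqrt{T} = T^{\frac{3}{2}}$)
$w{\left(l \right)} = 63 - 119 l^{2}$ ($w{\left(l \right)} = 63 - 7 \cdot 17 l^{2} = 63 - 119 l^{2}$)
$w{\left(19 \right)} - o{\left(H{\left(0 \right)} \right)} = \left(63 - 119 \cdot 19^{2}\right) - 0^{\frac{3}{2}} = \left(63 - 42959\right) - 0 = \left(63 - 42959\right) + 0 = -42896 + 0 = -42896$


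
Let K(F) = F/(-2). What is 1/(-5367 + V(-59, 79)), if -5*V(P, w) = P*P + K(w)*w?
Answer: -10/54391 ≈ -0.00018385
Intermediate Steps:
K(F) = -F/2 (K(F) = F*(-1/2) = -F/2)
V(P, w) = -P**2/5 + w**2/10 (V(P, w) = -(P*P + (-w/2)*w)/5 = -(P**2 - w**2/2)/5 = -P**2/5 + w**2/10)
1/(-5367 + V(-59, 79)) = 1/(-5367 + (-1/5*(-59)**2 + (1/10)*79**2)) = 1/(-5367 + (-1/5*3481 + (1/10)*6241)) = 1/(-5367 + (-3481/5 + 6241/10)) = 1/(-5367 - 721/10) = 1/(-54391/10) = -10/54391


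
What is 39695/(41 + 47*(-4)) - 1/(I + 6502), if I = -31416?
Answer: -988961083/3662358 ≈ -270.03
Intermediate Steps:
39695/(41 + 47*(-4)) - 1/(I + 6502) = 39695/(41 + 47*(-4)) - 1/(-31416 + 6502) = 39695/(41 - 188) - 1/(-24914) = 39695/(-147) - 1*(-1/24914) = 39695*(-1/147) + 1/24914 = -39695/147 + 1/24914 = -988961083/3662358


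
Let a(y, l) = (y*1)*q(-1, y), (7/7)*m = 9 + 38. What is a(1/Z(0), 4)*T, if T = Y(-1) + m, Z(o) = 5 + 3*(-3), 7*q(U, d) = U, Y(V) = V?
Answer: 23/14 ≈ 1.6429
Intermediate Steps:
q(U, d) = U/7
Z(o) = -4 (Z(o) = 5 - 9 = -4)
m = 47 (m = 9 + 38 = 47)
a(y, l) = -y/7 (a(y, l) = (y*1)*((⅐)*(-1)) = y*(-⅐) = -y/7)
T = 46 (T = -1 + 47 = 46)
a(1/Z(0), 4)*T = -⅐/(-4)*46 = -⅐*(-¼)*46 = (1/28)*46 = 23/14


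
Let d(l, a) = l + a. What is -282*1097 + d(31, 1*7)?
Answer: -309316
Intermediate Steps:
d(l, a) = a + l
-282*1097 + d(31, 1*7) = -282*1097 + (1*7 + 31) = -309354 + (7 + 31) = -309354 + 38 = -309316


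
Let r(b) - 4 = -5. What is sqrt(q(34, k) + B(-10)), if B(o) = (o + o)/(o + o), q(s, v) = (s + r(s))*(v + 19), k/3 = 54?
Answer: sqrt(5974) ≈ 77.292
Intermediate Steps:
k = 162 (k = 3*54 = 162)
r(b) = -1 (r(b) = 4 - 5 = -1)
q(s, v) = (-1 + s)*(19 + v) (q(s, v) = (s - 1)*(v + 19) = (-1 + s)*(19 + v))
B(o) = 1 (B(o) = (2*o)/((2*o)) = (2*o)*(1/(2*o)) = 1)
sqrt(q(34, k) + B(-10)) = sqrt((-19 - 1*162 + 19*34 + 34*162) + 1) = sqrt((-19 - 162 + 646 + 5508) + 1) = sqrt(5973 + 1) = sqrt(5974)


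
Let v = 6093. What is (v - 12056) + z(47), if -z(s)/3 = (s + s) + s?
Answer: -6386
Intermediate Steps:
z(s) = -9*s (z(s) = -3*((s + s) + s) = -3*(2*s + s) = -9*s)
(v - 12056) + z(47) = (6093 - 12056) - 9*47 = -5963 - 423 = -6386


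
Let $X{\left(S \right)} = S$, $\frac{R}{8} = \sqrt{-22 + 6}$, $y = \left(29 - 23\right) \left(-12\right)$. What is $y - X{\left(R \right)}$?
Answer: $-72 - 32 i \approx -72.0 - 32.0 i$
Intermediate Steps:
$y = -72$ ($y = 6 \left(-12\right) = -72$)
$R = 32 i$ ($R = 8 \sqrt{-22 + 6} = 8 \sqrt{-16} = 8 \cdot 4 i = 32 i \approx 32.0 i$)
$y - X{\left(R \right)} = -72 - 32 i$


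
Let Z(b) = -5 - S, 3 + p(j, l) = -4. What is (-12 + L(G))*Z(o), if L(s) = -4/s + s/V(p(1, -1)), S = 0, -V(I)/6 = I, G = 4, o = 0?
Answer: 1355/21 ≈ 64.524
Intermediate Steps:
p(j, l) = -7 (p(j, l) = -3 - 4 = -7)
V(I) = -6*I
L(s) = -4/s + s/42 (L(s) = -4/s + s/((-6*(-7))) = -4/s + s/42)
Z(b) = -5 (Z(b) = -5 - 1*0 = -5 + 0 = -5)
(-12 + L(G))*Z(o) = (-12 + (-4/4 + (1/42)*4))*(-5) = (-12 + (-4*¼ + 2/21))*(-5) = (-12 + (-1 + 2/21))*(-5) = (-12 - 19/21)*(-5) = -271/21*(-5) = 1355/21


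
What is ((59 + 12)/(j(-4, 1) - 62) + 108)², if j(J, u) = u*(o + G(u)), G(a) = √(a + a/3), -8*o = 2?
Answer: 394787667387648/34573311721 - 90285935616*√3/34573311721 ≈ 11414.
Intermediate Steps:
o = -¼ (o = -⅛*2 = -¼ ≈ -0.25000)
G(a) = 2*√3*√a/3 (G(a) = √(a + a*(⅓)) = √(a + a/3) = √(4*a/3) = 2*√3*√a/3)
j(J, u) = u*(-¼ + 2*√3*√u/3)
((59 + 12)/(j(-4, 1) - 62) + 108)² = ((59 + 12)/((1/12)*1*(-3 + 8*√3*√1) - 62) + 108)² = (71/((1/12)*1*(-3 + 8*√3*1) - 62) + 108)² = (71/((1/12)*1*(-3 + 8*√3) - 62) + 108)² = (71/((-¼ + 2*√3/3) - 62) + 108)² = (71/(-249/4 + 2*√3/3) + 108)² = (108 + 71/(-249/4 + 2*√3/3))²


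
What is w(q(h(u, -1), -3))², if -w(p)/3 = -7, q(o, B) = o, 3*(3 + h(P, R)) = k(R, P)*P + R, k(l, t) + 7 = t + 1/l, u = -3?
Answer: 441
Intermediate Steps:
k(l, t) = -7 + t + 1/l (k(l, t) = -7 + (t + 1/l) = -7 + t + 1/l)
h(P, R) = -3 + R/3 + P*(-7 + P + 1/R)/3 (h(P, R) = -3 + ((-7 + P + 1/R)*P + R)/3 = -3 + (P*(-7 + P + 1/R) + R)/3 = -3 + (R + P*(-7 + P + 1/R))/3 = -3 + (R/3 + P*(-7 + P + 1/R)/3) = -3 + R/3 + P*(-7 + P + 1/R)/3)
w(p) = 21 (w(p) = -3*(-7) = 21)
w(q(h(u, -1), -3))² = 21² = 441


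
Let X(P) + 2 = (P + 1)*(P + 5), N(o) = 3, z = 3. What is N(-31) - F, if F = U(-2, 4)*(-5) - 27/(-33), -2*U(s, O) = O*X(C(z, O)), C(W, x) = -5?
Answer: 244/11 ≈ 22.182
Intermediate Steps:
X(P) = -2 + (1 + P)*(5 + P) (X(P) = -2 + (P + 1)*(P + 5) = -2 + (1 + P)*(5 + P))
U(s, O) = O (U(s, O) = -O*(3 + (-5)² + 6*(-5))/2 = -O*(3 + 25 - 30)/2 = -O*(-2)/2 = -(-1)*O = O)
F = -211/11 (F = 4*(-5) - 27/(-33) = -20 - 27*(-1/33) = -20 + 9/11 = -211/11 ≈ -19.182)
N(-31) - F = 3 - 1*(-211/11) = 3 + 211/11 = 244/11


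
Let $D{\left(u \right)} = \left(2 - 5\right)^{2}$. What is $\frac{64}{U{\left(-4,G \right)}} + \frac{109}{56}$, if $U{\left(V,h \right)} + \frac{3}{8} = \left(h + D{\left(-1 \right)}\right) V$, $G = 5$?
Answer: $\frac{20487}{25256} \approx 0.81117$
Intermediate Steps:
$D{\left(u \right)} = 9$ ($D{\left(u \right)} = \left(-3\right)^{2} = 9$)
$U{\left(V,h \right)} = - \frac{3}{8} + V \left(9 + h\right)$ ($U{\left(V,h \right)} = - \frac{3}{8} + \left(h + 9\right) V = - \frac{3}{8} + \left(9 + h\right) V = - \frac{3}{8} + V \left(9 + h\right)$)
$\frac{64}{U{\left(-4,G \right)}} + \frac{109}{56} = \frac{64}{- \frac{3}{8} + 9 \left(-4\right) - 20} + \frac{109}{56} = \frac{64}{- \frac{3}{8} - 36 - 20} + 109 \cdot \frac{1}{56} = \frac{64}{- \frac{451}{8}} + \frac{109}{56} = 64 \left(- \frac{8}{451}\right) + \frac{109}{56} = - \frac{512}{451} + \frac{109}{56} = \frac{20487}{25256}$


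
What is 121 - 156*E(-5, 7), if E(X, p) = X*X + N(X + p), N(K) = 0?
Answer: -3779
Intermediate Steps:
E(X, p) = X**2 (E(X, p) = X*X + 0 = X**2 + 0 = X**2)
121 - 156*E(-5, 7) = 121 - 156*(-5)**2 = 121 - 156*25 = 121 - 3900 = -3779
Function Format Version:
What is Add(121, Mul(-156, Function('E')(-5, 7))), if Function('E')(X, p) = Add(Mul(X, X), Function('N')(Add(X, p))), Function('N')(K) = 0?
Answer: -3779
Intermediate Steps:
Function('E')(X, p) = Pow(X, 2) (Function('E')(X, p) = Add(Mul(X, X), 0) = Add(Pow(X, 2), 0) = Pow(X, 2))
Add(121, Mul(-156, Function('E')(-5, 7))) = Add(121, Mul(-156, Pow(-5, 2))) = Add(121, Mul(-156, 25)) = Add(121, -3900) = -3779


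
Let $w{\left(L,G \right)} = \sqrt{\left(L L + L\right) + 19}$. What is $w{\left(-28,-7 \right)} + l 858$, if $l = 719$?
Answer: $616902 + 5 \sqrt{31} \approx 6.1693 \cdot 10^{5}$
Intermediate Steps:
$w{\left(L,G \right)} = \sqrt{19 + L + L^{2}}$ ($w{\left(L,G \right)} = \sqrt{\left(L^{2} + L\right) + 19} = \sqrt{\left(L + L^{2}\right) + 19} = \sqrt{19 + L + L^{2}}$)
$w{\left(-28,-7 \right)} + l 858 = \sqrt{19 - 28 + \left(-28\right)^{2}} + 719 \cdot 858 = \sqrt{19 - 28 + 784} + 616902 = \sqrt{775} + 616902 = 5 \sqrt{31} + 616902 = 616902 + 5 \sqrt{31}$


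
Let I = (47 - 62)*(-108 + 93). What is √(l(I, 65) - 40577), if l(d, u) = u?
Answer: 8*I*√633 ≈ 201.28*I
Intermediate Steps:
I = 225 (I = -15*(-15) = 225)
√(l(I, 65) - 40577) = √(65 - 40577) = √(-40512) = 8*I*√633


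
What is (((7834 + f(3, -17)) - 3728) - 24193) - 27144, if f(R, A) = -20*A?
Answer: -46891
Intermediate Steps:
(((7834 + f(3, -17)) - 3728) - 24193) - 27144 = (((7834 - 20*(-17)) - 3728) - 24193) - 27144 = (((7834 + 340) - 3728) - 24193) - 27144 = ((8174 - 3728) - 24193) - 27144 = (4446 - 24193) - 27144 = -19747 - 27144 = -46891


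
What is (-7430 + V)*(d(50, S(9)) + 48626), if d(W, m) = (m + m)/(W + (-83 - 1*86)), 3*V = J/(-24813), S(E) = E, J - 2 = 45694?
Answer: -1066886268983272/2952747 ≈ -3.6132e+8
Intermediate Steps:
J = 45696 (J = 2 + 45694 = 45696)
V = -15232/24813 (V = (45696/(-24813))/3 = (45696*(-1/24813))/3 = (1/3)*(-15232/8271) = -15232/24813 ≈ -0.61387)
d(W, m) = 2*m/(-169 + W) (d(W, m) = (2*m)/(W + (-83 - 86)) = (2*m)/(W - 169) = (2*m)/(-169 + W) = 2*m/(-169 + W))
(-7430 + V)*(d(50, S(9)) + 48626) = (-7430 - 15232/24813)*(2*9/(-169 + 50) + 48626) = -184375822*(2*9/(-119) + 48626)/24813 = -184375822*(2*9*(-1/119) + 48626)/24813 = -184375822*(-18/119 + 48626)/24813 = -184375822/24813*5786476/119 = -1066886268983272/2952747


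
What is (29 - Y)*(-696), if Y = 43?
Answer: 9744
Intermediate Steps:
(29 - Y)*(-696) = (29 - 1*43)*(-696) = (29 - 43)*(-696) = -14*(-696) = 9744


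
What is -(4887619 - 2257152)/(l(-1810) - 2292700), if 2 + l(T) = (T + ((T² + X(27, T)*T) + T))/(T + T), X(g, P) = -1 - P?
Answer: 5260934/4585403 ≈ 1.1473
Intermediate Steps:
l(T) = -2 + (T² + 2*T + T*(-1 - T))/(2*T) (l(T) = -2 + (T + ((T² + (-1 - T)*T) + T))/(T + T) = -2 + (T + ((T² + T*(-1 - T)) + T))/((2*T)) = -2 + (T + (T + T² + T*(-1 - T)))*(1/(2*T)) = -2 + (T² + 2*T + T*(-1 - T))*(1/(2*T)) = -2 + (T² + 2*T + T*(-1 - T))/(2*T))
-(4887619 - 2257152)/(l(-1810) - 2292700) = -(4887619 - 2257152)/(-3/2 - 2292700) = -2630467/(-4585403/2) = -2630467*(-2)/4585403 = -1*(-5260934/4585403) = 5260934/4585403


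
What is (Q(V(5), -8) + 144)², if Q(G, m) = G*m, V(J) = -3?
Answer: 28224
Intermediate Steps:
(Q(V(5), -8) + 144)² = (-3*(-8) + 144)² = (24 + 144)² = 168² = 28224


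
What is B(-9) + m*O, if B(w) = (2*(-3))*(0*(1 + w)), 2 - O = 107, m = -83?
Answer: 8715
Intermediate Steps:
O = -105 (O = 2 - 1*107 = 2 - 107 = -105)
B(w) = 0 (B(w) = -6*0 = 0)
B(-9) + m*O = 0 - 83*(-105) = 0 + 8715 = 8715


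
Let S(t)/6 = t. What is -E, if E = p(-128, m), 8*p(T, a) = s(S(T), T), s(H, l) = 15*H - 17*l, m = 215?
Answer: 1168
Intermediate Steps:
S(t) = 6*t
s(H, l) = -17*l + 15*H
p(T, a) = 73*T/8 (p(T, a) = (-17*T + 15*(6*T))/8 = (-17*T + 90*T)/8 = (73*T)/8 = 73*T/8)
E = -1168 (E = (73/8)*(-128) = -1168)
-E = -1*(-1168) = 1168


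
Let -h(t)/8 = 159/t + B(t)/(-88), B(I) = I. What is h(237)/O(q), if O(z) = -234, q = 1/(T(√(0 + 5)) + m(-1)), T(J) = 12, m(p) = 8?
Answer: -14059/203346 ≈ -0.069138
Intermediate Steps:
h(t) = -1272/t + t/11 (h(t) = -8*(159/t + t/(-88)) = -8*(159/t + t*(-1/88)) = -8*(159/t - t/88) = -1272/t + t/11)
q = 1/20 (q = 1/(12 + 8) = 1/20 ≈ 0.050000)
h(237)/O(q) = (-1272/237 + (1/11)*237)/(-234) = (-1272*1/237 + 237/11)*(-1/234) = (-424/79 + 237/11)*(-1/234) = (14059/869)*(-1/234) = -14059/203346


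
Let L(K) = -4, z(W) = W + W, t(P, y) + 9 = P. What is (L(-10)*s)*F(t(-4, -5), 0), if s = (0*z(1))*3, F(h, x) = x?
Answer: 0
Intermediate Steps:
t(P, y) = -9 + P
z(W) = 2*W
s = 0 (s = (0*(2*1))*3 = (0*2)*3 = 0*3 = 0)
(L(-10)*s)*F(t(-4, -5), 0) = -4*0*0 = 0*0 = 0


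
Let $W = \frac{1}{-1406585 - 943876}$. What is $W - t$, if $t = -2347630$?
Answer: $\frac{5518012757429}{2350461} \approx 2.3476 \cdot 10^{6}$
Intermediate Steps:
$W = - \frac{1}{2350461}$ ($W = \frac{1}{-2350461} = - \frac{1}{2350461} \approx -4.2545 \cdot 10^{-7}$)
$W - t = - \frac{1}{2350461} - -2347630 = - \frac{1}{2350461} + 2347630 = \frac{5518012757429}{2350461}$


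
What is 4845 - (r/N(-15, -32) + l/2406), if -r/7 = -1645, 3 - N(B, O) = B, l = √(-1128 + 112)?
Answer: 75695/18 - I*√254/1203 ≈ 4205.3 - 0.013248*I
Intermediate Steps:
l = 2*I*√254 (l = √(-1016) = 2*I*√254 ≈ 31.875*I)
N(B, O) = 3 - B
r = 11515 (r = -7*(-1645) = 11515)
4845 - (r/N(-15, -32) + l/2406) = 4845 - (11515/(3 - 1*(-15)) + (2*I*√254)/2406) = 4845 - (11515/(3 + 15) + (2*I*√254)*(1/2406)) = 4845 - (11515/18 + I*√254/1203) = 4845 + (-11515/18 - I*√254/1203) = 75695/18 - I*√254/1203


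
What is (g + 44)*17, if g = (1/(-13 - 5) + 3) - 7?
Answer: 12223/18 ≈ 679.06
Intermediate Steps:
g = -73/18 (g = (1/(-18) + 3) - 7 = (-1/18 + 3) - 7 = 53/18 - 7 = -73/18 ≈ -4.0556)
(g + 44)*17 = (-73/18 + 44)*17 = (719/18)*17 = 12223/18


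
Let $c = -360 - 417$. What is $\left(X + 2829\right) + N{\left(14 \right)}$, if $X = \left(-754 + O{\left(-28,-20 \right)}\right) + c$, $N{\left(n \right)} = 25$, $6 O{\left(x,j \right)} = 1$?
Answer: $\frac{7939}{6} \approx 1323.2$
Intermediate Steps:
$O{\left(x,j \right)} = \frac{1}{6}$ ($O{\left(x,j \right)} = \frac{1}{6} \cdot 1 = \frac{1}{6}$)
$c = -777$
$X = - \frac{9185}{6}$ ($X = \left(-754 + \frac{1}{6}\right) - 777 = - \frac{4523}{6} - 777 = - \frac{9185}{6} \approx -1530.8$)
$\left(X + 2829\right) + N{\left(14 \right)} = \left(- \frac{9185}{6} + 2829\right) + 25 = \frac{7789}{6} + 25 = \frac{7939}{6}$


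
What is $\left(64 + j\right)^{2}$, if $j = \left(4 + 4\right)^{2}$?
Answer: $16384$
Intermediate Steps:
$j = 64$ ($j = 8^{2} = 64$)
$\left(64 + j\right)^{2} = \left(64 + 64\right)^{2} = 128^{2} = 16384$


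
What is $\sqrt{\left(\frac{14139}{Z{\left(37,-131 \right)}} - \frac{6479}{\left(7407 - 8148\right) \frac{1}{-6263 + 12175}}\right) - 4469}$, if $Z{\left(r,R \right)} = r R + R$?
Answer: $\frac{\sqrt{1779784390392294}}{194142} \approx 217.3$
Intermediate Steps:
$Z{\left(r,R \right)} = R + R r$ ($Z{\left(r,R \right)} = R r + R = R + R r$)
$\sqrt{\left(\frac{14139}{Z{\left(37,-131 \right)}} - \frac{6479}{\left(7407 - 8148\right) \frac{1}{-6263 + 12175}}\right) - 4469} = \sqrt{\left(\frac{14139}{\left(-131\right) \left(1 + 37\right)} - \frac{6479}{\left(7407 - 8148\right) \frac{1}{-6263 + 12175}}\right) - 4469} = \sqrt{\left(\frac{14139}{\left(-131\right) 38} - \frac{6479}{\left(-741\right) \frac{1}{5912}}\right) - 4469} = \sqrt{\left(\frac{14139}{-4978} - \frac{6479}{\left(-741\right) \frac{1}{5912}}\right) - 4469} = \sqrt{\left(14139 \left(- \frac{1}{4978}\right) - \frac{6479}{- \frac{741}{5912}}\right) - 4469} = \sqrt{\left(- \frac{14139}{4978} - - \frac{2015992}{39}\right) - 4469} = \sqrt{\left(- \frac{14139}{4978} + \frac{2015992}{39}\right) - 4469} = \sqrt{\frac{10035056755}{194142} - 4469} = \sqrt{\frac{9167436157}{194142}} = \frac{\sqrt{1779784390392294}}{194142}$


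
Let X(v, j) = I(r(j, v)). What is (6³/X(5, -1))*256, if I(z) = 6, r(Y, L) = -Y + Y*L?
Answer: 9216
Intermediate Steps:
r(Y, L) = -Y + L*Y
X(v, j) = 6
(6³/X(5, -1))*256 = (6³/6)*256 = (216*(⅙))*256 = 36*256 = 9216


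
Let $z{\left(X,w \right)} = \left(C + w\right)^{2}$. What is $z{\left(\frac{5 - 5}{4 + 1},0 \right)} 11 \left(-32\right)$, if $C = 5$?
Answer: $-8800$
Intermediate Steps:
$z{\left(X,w \right)} = \left(5 + w\right)^{2}$
$z{\left(\frac{5 - 5}{4 + 1},0 \right)} 11 \left(-32\right) = \left(5 + 0\right)^{2} \cdot 11 \left(-32\right) = 5^{2} \cdot 11 \left(-32\right) = 25 \cdot 11 \left(-32\right) = 275 \left(-32\right) = -8800$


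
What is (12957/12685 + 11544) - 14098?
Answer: -32384533/12685 ≈ -2553.0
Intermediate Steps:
(12957/12685 + 11544) - 14098 = 146448597/12685 - 14098 = -32384533/12685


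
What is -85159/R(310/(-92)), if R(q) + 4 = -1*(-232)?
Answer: -85159/228 ≈ -373.50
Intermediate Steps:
R(q) = 228 (R(q) = -4 - 1*(-232) = -4 + 232 = 228)
-85159/R(310/(-92)) = -85159/228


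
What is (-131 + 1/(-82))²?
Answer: 115412049/6724 ≈ 17164.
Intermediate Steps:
(-131 + 1/(-82))² = (-131 - 1/82)² = (-10743/82)² = 115412049/6724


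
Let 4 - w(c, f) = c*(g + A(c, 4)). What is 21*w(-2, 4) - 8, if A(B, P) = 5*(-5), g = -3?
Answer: -1100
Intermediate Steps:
A(B, P) = -25
w(c, f) = 4 + 28*c (w(c, f) = 4 - c*(-3 - 25) = 4 - c*(-28) = 4 - (-28)*c = 4 + 28*c)
21*w(-2, 4) - 8 = 21*(4 + 28*(-2)) - 8 = 21*(4 - 56) - 8 = 21*(-52) - 8 = -1092 - 8 = -1100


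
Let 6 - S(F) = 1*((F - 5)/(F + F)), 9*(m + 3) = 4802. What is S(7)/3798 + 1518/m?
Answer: 363413707/126948150 ≈ 2.8627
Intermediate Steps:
m = 4775/9 (m = -3 + (1/9)*4802 = -3 + 4802/9 = 4775/9 ≈ 530.56)
S(F) = 6 - (-5 + F)/(2*F) (S(F) = 6 - (F - 5)/(F + F) = 6 - (-5 + F)/((2*F)) = 6 - (-5 + F)*(1/(2*F)) = 6 - (-5 + F)/(2*F))
S(7)/3798 + 1518/m = ((1/2)*(5 + 11*7)/7)/3798 + 1518/(4775/9) = ((1/2)*(1/7)*(5 + 77))*(1/3798) + 1518*(9/4775) = ((1/2)*(1/7)*82)*(1/3798) + 13662/4775 = (41/7)*(1/3798) + 13662/4775 = 41/26586 + 13662/4775 = 363413707/126948150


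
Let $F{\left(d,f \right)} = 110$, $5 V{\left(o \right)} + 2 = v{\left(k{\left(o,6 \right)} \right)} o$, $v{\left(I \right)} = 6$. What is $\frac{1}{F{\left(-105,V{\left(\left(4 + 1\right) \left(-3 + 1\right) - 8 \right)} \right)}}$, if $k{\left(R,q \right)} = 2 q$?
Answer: $\frac{1}{110} \approx 0.0090909$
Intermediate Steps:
$V{\left(o \right)} = - \frac{2}{5} + \frac{6 o}{5}$
$\frac{1}{F{\left(-105,V{\left(\left(4 + 1\right) \left(-3 + 1\right) - 8 \right)} \right)}} = \frac{1}{110}$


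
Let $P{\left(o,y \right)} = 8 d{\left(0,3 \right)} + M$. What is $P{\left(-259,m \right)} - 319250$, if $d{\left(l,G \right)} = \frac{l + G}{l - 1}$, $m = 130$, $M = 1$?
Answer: $-319273$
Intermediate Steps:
$d{\left(l,G \right)} = \frac{G + l}{-1 + l}$
$P{\left(o,y \right)} = -23$ ($P{\left(o,y \right)} = 8 \frac{3 + 0}{-1 + 0} + 1 = 8 \frac{1}{-1} \cdot 3 + 1 = 8 \left(\left(-1\right) 3\right) + 1 = 8 \left(-3\right) + 1 = -24 + 1 = -23$)
$P{\left(-259,m \right)} - 319250 = -23 - 319250 = -319273$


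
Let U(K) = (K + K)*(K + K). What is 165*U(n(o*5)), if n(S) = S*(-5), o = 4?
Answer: 6600000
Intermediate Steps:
n(S) = -5*S
U(K) = 4*K² (U(K) = (2*K)*(2*K) = 4*K²)
165*U(n(o*5)) = 165*(4*(-20*5)²) = 165*(4*(-5*20)²) = 165*(4*(-100)²) = 165*(4*10000) = 165*40000 = 6600000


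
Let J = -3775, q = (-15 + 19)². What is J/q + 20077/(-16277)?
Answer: -61766907/260432 ≈ -237.17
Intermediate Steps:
q = 16 (q = 4² = 16)
J/q + 20077/(-16277) = -3775/16 + 20077/(-16277) = -3775*1/16 + 20077*(-1/16277) = -3775/16 - 20077/16277 = -61766907/260432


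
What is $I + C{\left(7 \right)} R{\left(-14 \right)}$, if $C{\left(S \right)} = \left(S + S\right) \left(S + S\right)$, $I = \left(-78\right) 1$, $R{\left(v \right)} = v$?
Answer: $-2822$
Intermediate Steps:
$I = -78$
$C{\left(S \right)} = 4 S^{2}$ ($C{\left(S \right)} = 2 S 2 S = 4 S^{2}$)
$I + C{\left(7 \right)} R{\left(-14 \right)} = -78 + 4 \cdot 7^{2} \left(-14\right) = -78 + 4 \cdot 49 \left(-14\right) = -78 + 196 \left(-14\right) = -78 - 2744 = -2822$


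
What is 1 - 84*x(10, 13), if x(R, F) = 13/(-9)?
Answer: 367/3 ≈ 122.33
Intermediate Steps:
x(R, F) = -13/9 (x(R, F) = 13*(-⅑) = -13/9)
1 - 84*x(10, 13) = 1 - 84*(-13/9) = 1 + 364/3 = 367/3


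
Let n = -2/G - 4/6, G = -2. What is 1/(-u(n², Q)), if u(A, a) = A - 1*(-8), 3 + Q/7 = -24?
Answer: -9/73 ≈ -0.12329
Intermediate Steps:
Q = -189 (Q = -21 + 7*(-24) = -21 - 168 = -189)
n = ⅓ (n = -2/(-2) - 4/6 = -2*(-½) - 4*⅙ = 1 - ⅔ = ⅓ ≈ 0.33333)
u(A, a) = 8 + A (u(A, a) = A + 8 = 8 + A)
1/(-u(n², Q)) = 1/(-(8 + (⅓)²)) = 1/(-(8 + ⅑)) = 1/(-1*73/9) = 1/(-73/9) = -9/73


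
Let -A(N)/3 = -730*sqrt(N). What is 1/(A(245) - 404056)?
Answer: -101014/40521551659 - 7665*sqrt(5)/81043103318 ≈ -2.7043e-6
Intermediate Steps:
A(N) = 2190*sqrt(N) (A(N) = -(-2190)*sqrt(N) = 2190*sqrt(N))
1/(A(245) - 404056) = 1/(2190*sqrt(245) - 404056) = 1/(2190*(7*sqrt(5)) - 404056) = 1/(15330*sqrt(5) - 404056) = 1/(-404056 + 15330*sqrt(5))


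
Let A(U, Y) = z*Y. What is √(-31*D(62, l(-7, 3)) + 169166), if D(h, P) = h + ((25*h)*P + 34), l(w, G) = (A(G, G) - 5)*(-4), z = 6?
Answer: √2664790 ≈ 1632.4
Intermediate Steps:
A(U, Y) = 6*Y
l(w, G) = 20 - 24*G (l(w, G) = (6*G - 5)*(-4) = (-5 + 6*G)*(-4) = 20 - 24*G)
D(h, P) = 34 + h + 25*P*h (D(h, P) = h + (25*P*h + 34) = h + (34 + 25*P*h) = 34 + h + 25*P*h)
√(-31*D(62, l(-7, 3)) + 169166) = √(-31*(34 + 62 + 25*(20 - 24*3)*62) + 169166) = √(-31*(34 + 62 + 25*(20 - 72)*62) + 169166) = √(-31*(34 + 62 + 25*(-52)*62) + 169166) = √(-31*(34 + 62 - 80600) + 169166) = √(-31*(-80504) + 169166) = √(2495624 + 169166) = √2664790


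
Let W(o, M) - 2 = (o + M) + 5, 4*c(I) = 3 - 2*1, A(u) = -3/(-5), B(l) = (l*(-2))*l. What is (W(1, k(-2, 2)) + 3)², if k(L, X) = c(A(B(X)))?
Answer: 2025/16 ≈ 126.56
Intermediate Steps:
B(l) = -2*l² (B(l) = (-2*l)*l = -2*l²)
A(u) = ⅗ (A(u) = -3*(-⅕) = ⅗)
c(I) = ¼ (c(I) = (3 - 2*1)/4 = (3 - 2)/4 = (¼)*1 = ¼)
k(L, X) = ¼
W(o, M) = 7 + M + o (W(o, M) = 2 + ((o + M) + 5) = 2 + ((M + o) + 5) = 2 + (5 + M + o) = 7 + M + o)
(W(1, k(-2, 2)) + 3)² = ((7 + ¼ + 1) + 3)² = (33/4 + 3)² = (45/4)² = 2025/16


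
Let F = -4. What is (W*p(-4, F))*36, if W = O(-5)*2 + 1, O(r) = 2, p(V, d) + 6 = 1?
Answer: -900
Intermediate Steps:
p(V, d) = -5 (p(V, d) = -6 + 1 = -5)
W = 5 (W = 2*2 + 1 = 4 + 1 = 5)
(W*p(-4, F))*36 = (5*(-5))*36 = -25*36 = -900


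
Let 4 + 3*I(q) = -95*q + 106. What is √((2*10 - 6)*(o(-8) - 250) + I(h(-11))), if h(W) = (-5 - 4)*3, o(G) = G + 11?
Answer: I*√2569 ≈ 50.685*I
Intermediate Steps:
o(G) = 11 + G
h(W) = -27 (h(W) = -9*3 = -27)
I(q) = 34 - 95*q/3 (I(q) = -4/3 + (-95*q + 106)/3 = -4/3 + (106 - 95*q)/3 = -4/3 + (106/3 - 95*q/3) = 34 - 95*q/3)
√((2*10 - 6)*(o(-8) - 250) + I(h(-11))) = √((2*10 - 6)*((11 - 8) - 250) + (34 - 95/3*(-27))) = √((20 - 6)*(3 - 250) + (34 + 855)) = √(14*(-247) + 889) = √(-3458 + 889) = √(-2569) = I*√2569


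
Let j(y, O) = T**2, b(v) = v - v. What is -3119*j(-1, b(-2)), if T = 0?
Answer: 0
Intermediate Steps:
b(v) = 0
j(y, O) = 0 (j(y, O) = 0**2 = 0)
-3119*j(-1, b(-2)) = -3119*0 = 0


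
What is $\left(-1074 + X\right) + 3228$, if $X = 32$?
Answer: $2186$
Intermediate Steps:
$\left(-1074 + X\right) + 3228 = \left(-1074 + 32\right) + 3228 = -1042 + 3228 = 2186$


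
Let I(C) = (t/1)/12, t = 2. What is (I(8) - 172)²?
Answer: 1062961/36 ≈ 29527.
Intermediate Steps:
I(C) = ⅙ (I(C) = (2/1)/12 = (2*1)/12 = (1/12)*2 = ⅙)
(I(8) - 172)² = (⅙ - 172)² = (-1031/6)² = 1062961/36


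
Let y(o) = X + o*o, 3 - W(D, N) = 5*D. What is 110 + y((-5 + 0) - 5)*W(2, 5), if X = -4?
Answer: -562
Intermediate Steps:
W(D, N) = 3 - 5*D
y(o) = -4 + o**2 (y(o) = -4 + o*o = -4 + o**2)
110 + y((-5 + 0) - 5)*W(2, 5) = 110 + (-4 + ((-5 + 0) - 5)**2)*(3 - 5*2) = 110 + (-4 + (-5 - 5)**2)*(3 - 10) = 110 + (-4 + (-10)**2)*(-7) = 110 + (-4 + 100)*(-7) = 110 + 96*(-7) = 110 - 672 = -562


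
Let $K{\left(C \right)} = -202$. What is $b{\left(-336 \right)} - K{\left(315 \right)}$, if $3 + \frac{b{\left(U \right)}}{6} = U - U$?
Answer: $184$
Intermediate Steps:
$b{\left(U \right)} = -18$ ($b{\left(U \right)} = -18 + 6 \left(U - U\right) = -18 + 6 \cdot 0 = -18 + 0 = -18$)
$b{\left(-336 \right)} - K{\left(315 \right)} = -18 - -202 = -18 + 202 = 184$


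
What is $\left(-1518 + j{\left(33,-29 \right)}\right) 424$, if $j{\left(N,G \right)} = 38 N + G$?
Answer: $-124232$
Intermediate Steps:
$j{\left(N,G \right)} = G + 38 N$
$\left(-1518 + j{\left(33,-29 \right)}\right) 424 = \left(-1518 + \left(-29 + 38 \cdot 33\right)\right) 424 = \left(-1518 + \left(-29 + 1254\right)\right) 424 = \left(-1518 + 1225\right) 424 = \left(-293\right) 424 = -124232$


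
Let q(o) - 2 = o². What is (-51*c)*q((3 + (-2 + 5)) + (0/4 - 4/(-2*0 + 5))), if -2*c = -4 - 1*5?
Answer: -166617/25 ≈ -6664.7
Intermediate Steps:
c = 9/2 (c = -(-4 - 1*5)/2 = -(-4 - 5)/2 = -½*(-9) = 9/2 ≈ 4.5000)
q(o) = 2 + o²
(-51*c)*q((3 + (-2 + 5)) + (0/4 - 4/(-2*0 + 5))) = (-51*9/2)*(2 + ((3 + (-2 + 5)) + (0/4 - 4/(-2*0 + 5)))²) = -459*(2 + ((3 + 3) + (0*(¼) - 4/(0 + 5)))²)/2 = -459*(2 + (6 + (0 - 4/5))²)/2 = -459*(2 + (6 + (0 - 4*⅕))²)/2 = -459*(2 + (6 + (0 - ⅘))²)/2 = -459*(2 + (6 - ⅘)²)/2 = -459*(2 + (26/5)²)/2 = -459*(2 + 676/25)/2 = -459/2*726/25 = -166617/25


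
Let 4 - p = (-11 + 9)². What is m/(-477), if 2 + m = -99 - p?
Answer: 101/477 ≈ 0.21174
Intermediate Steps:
p = 0 (p = 4 - (-11 + 9)² = 4 - 1*(-2)² = 4 - 1*4 = 4 - 4 = 0)
m = -101 (m = -2 + (-99 - 1*0) = -2 + (-99 + 0) = -2 - 99 = -101)
m/(-477) = -101/(-477) = -101*(-1/477) = 101/477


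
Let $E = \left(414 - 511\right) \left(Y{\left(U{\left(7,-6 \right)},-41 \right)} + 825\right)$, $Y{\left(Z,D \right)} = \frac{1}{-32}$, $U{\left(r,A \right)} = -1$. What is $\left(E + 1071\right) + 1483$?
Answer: $- \frac{2478975}{32} \approx -77468.0$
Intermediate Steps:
$Y{\left(Z,D \right)} = - \frac{1}{32}$
$E = - \frac{2560703}{32}$ ($E = \left(414 - 511\right) \left(- \frac{1}{32} + 825\right) = \left(-97\right) \frac{26399}{32} = - \frac{2560703}{32} \approx -80022.0$)
$\left(E + 1071\right) + 1483 = \left(- \frac{2560703}{32} + 1071\right) + 1483 = - \frac{2526431}{32} + 1483 = - \frac{2478975}{32}$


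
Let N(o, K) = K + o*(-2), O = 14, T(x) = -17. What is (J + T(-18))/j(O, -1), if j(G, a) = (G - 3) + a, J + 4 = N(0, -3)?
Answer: -12/5 ≈ -2.4000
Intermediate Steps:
N(o, K) = K - 2*o
J = -7 (J = -4 + (-3 - 2*0) = -4 + (-3 + 0) = -4 - 3 = -7)
j(G, a) = -3 + G + a (j(G, a) = (-3 + G) + a = -3 + G + a)
(J + T(-18))/j(O, -1) = (-7 - 17)/(-3 + 14 - 1) = -24/10 = -24*1/10 = -12/5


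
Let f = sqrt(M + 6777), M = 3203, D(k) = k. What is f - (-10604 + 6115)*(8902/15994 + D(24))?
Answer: 881545331/7997 + 2*sqrt(2495) ≈ 1.1033e+5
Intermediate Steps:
f = 2*sqrt(2495) (f = sqrt(3203 + 6777) = sqrt(9980) = 2*sqrt(2495) ≈ 99.900)
f - (-10604 + 6115)*(8902/15994 + D(24)) = 2*sqrt(2495) - (-10604 + 6115)*(8902/15994 + 24) = 2*sqrt(2495) - (-4489)*(8902*(1/15994) + 24) = 2*sqrt(2495) - (-4489)*(4451/7997 + 24) = 2*sqrt(2495) - (-4489)*196379/7997 = 2*sqrt(2495) - 1*(-881545331/7997) = 2*sqrt(2495) + 881545331/7997 = 881545331/7997 + 2*sqrt(2495)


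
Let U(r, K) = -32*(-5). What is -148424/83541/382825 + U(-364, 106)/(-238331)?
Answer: -5152427372344/7622202735430575 ≈ -0.00067598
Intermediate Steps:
U(r, K) = 160
-148424/83541/382825 + U(-364, 106)/(-238331) = -148424/83541/382825 + 160/(-238331) = -148424*1/83541*(1/382825) + 160*(-1/238331) = -148424/83541*1/382825 - 160/238331 = -148424/31981583325 - 160/238331 = -5152427372344/7622202735430575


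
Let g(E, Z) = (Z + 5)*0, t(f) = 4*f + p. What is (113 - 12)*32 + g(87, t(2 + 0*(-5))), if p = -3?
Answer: 3232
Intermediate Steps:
t(f) = -3 + 4*f (t(f) = 4*f - 3 = -3 + 4*f)
g(E, Z) = 0 (g(E, Z) = (5 + Z)*0 = 0)
(113 - 12)*32 + g(87, t(2 + 0*(-5))) = (113 - 12)*32 + 0 = 101*32 + 0 = 3232 + 0 = 3232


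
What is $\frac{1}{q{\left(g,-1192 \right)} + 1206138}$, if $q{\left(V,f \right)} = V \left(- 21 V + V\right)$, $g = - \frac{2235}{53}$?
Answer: $\frac{2809}{3288137142} \approx 8.5428 \cdot 10^{-7}$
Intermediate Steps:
$g = - \frac{2235}{53}$ ($g = \left(-2235\right) \frac{1}{53} = - \frac{2235}{53} \approx -42.17$)
$q{\left(V,f \right)} = - 20 V^{2}$ ($q{\left(V,f \right)} = V \left(- 20 V\right) = - 20 V^{2}$)
$\frac{1}{q{\left(g,-1192 \right)} + 1206138} = \frac{1}{- 20 \left(- \frac{2235}{53}\right)^{2} + 1206138} = \frac{1}{\left(-20\right) \frac{4995225}{2809} + 1206138} = \frac{1}{- \frac{99904500}{2809} + 1206138} = \frac{1}{\frac{3288137142}{2809}} = \frac{2809}{3288137142}$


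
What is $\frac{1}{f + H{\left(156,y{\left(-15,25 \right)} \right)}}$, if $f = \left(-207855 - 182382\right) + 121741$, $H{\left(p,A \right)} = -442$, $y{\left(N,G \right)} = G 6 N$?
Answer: $- \frac{1}{268938} \approx -3.7183 \cdot 10^{-6}$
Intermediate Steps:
$y{\left(N,G \right)} = 6 G N$
$f = -268496$ ($f = -390237 + 121741 = -268496$)
$\frac{1}{f + H{\left(156,y{\left(-15,25 \right)} \right)}} = \frac{1}{-268496 - 442} = \frac{1}{-268938} = - \frac{1}{268938}$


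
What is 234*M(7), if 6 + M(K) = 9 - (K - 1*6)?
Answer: 468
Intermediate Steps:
M(K) = 9 - K (M(K) = -6 + (9 - (K - 1*6)) = -6 + (9 - (K - 6)) = -6 + (9 - (-6 + K)) = -6 + (9 + (6 - K)) = -6 + (15 - K) = 9 - K)
234*M(7) = 234*(9 - 1*7) = 234*(9 - 7) = 234*2 = 468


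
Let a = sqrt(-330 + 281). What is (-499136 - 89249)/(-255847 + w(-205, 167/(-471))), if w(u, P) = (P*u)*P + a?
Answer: 7409165482611015136020/3222046296699452585953 + 202695105112508295*I/3222046296699452585953 ≈ 2.2995 + 6.2909e-5*I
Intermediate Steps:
a = 7*I (a = sqrt(-49) = 7*I ≈ 7.0*I)
w(u, P) = 7*I + u*P**2 (w(u, P) = (P*u)*P + 7*I = u*P**2 + 7*I = 7*I + u*P**2)
(-499136 - 89249)/(-255847 + w(-205, 167/(-471))) = (-499136 - 89249)/(-255847 + (7*I - 205*(167/(-471))**2)) = -588385/(-255847 + (7*I - 205*(167*(-1/471))**2)) = -588385/(-255847 + (7*I - 205*(-167/471)**2)) = -588385/(-255847 + (7*I - 205*27889/221841)) = -588385/(-255847 + (7*I - 5717245/221841)) = -588385/(-255847 + (-5717245/221841 + 7*I)) = -588385*49213429281*(-56763071572/221841 - 7*I)/3222046296699452585953 = -28956443587501185*(-56763071572/221841 - 7*I)/3222046296699452585953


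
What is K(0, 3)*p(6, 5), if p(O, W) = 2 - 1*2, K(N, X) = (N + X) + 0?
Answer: 0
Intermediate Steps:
K(N, X) = N + X
p(O, W) = 0 (p(O, W) = 2 - 2 = 0)
K(0, 3)*p(6, 5) = (0 + 3)*0 = 3*0 = 0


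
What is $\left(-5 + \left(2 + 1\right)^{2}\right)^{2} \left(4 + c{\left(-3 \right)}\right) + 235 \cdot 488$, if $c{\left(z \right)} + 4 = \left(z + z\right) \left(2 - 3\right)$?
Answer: $114776$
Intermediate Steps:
$c{\left(z \right)} = -4 - 2 z$ ($c{\left(z \right)} = -4 + \left(z + z\right) \left(2 - 3\right) = -4 + 2 z \left(-1\right) = -4 - 2 z$)
$\left(-5 + \left(2 + 1\right)^{2}\right)^{2} \left(4 + c{\left(-3 \right)}\right) + 235 \cdot 488 = \left(-5 + \left(2 + 1\right)^{2}\right)^{2} \left(4 - -2\right) + 235 \cdot 488 = \left(-5 + 3^{2}\right)^{2} \left(4 + \left(-4 + 6\right)\right) + 114680 = \left(-5 + 9\right)^{2} \left(4 + 2\right) + 114680 = 4^{2} \cdot 6 + 114680 = 16 \cdot 6 + 114680 = 96 + 114680 = 114776$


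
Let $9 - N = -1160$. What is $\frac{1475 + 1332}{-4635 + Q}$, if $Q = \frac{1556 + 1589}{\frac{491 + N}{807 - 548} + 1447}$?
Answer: $- \frac{1056647431}{1743952400} \approx -0.60589$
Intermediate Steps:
$N = 1169$ ($N = 9 - -1160 = 9 + 1160 = 1169$)
$Q = \frac{814555}{376433}$ ($Q = \frac{1556 + 1589}{\frac{491 + 1169}{807 - 548} + 1447} = \frac{3145}{\frac{1660}{259} + 1447} = \frac{3145}{\frac{376433}{259}} = 3145 \cdot \frac{259}{376433} = \frac{814555}{376433} \approx 2.1639$)
$\frac{1475 + 1332}{-4635 + Q} = \frac{1475 + 1332}{-4635 + \frac{814555}{376433}} = \frac{2807}{- \frac{1743952400}{376433}} = 2807 \left(- \frac{376433}{1743952400}\right) = - \frac{1056647431}{1743952400}$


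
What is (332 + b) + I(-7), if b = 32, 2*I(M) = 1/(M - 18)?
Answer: 18199/50 ≈ 363.98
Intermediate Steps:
I(M) = 1/(2*(-18 + M)) (I(M) = 1/(2*(M - 18)) = 1/(2*(-18 + M)))
(332 + b) + I(-7) = (332 + 32) + 1/(2*(-18 - 7)) = 364 + (1/2)/(-25) = 364 + (1/2)*(-1/25) = 364 - 1/50 = 18199/50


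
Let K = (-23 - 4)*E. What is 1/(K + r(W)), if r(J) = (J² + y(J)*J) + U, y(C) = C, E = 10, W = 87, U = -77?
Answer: 1/14791 ≈ 6.7609e-5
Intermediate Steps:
r(J) = -77 + 2*J² (r(J) = (J² + J*J) - 77 = (J² + J²) - 77 = 2*J² - 77 = -77 + 2*J²)
K = -270 (K = (-23 - 4)*10 = -27*10 = -270)
1/(K + r(W)) = 1/(-270 + (-77 + 2*87²)) = 1/(-270 + (-77 + 2*7569)) = 1/(-270 + (-77 + 15138)) = 1/(-270 + 15061) = 1/14791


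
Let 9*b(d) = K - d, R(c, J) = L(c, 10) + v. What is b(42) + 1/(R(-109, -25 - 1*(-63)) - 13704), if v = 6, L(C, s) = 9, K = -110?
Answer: -231193/13689 ≈ -16.889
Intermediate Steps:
R(c, J) = 15 (R(c, J) = 9 + 6 = 15)
b(d) = -110/9 - d/9 (b(d) = (-110 - d)/9 = -110/9 - d/9)
b(42) + 1/(R(-109, -25 - 1*(-63)) - 13704) = (-110/9 - ⅑*42) + 1/(15 - 13704) = (-110/9 - 14/3) + 1/(-13689) = -152/9 - 1/13689 = -231193/13689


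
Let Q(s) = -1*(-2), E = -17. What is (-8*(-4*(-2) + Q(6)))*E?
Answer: 1360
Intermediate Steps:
Q(s) = 2
(-8*(-4*(-2) + Q(6)))*E = -8*(-4*(-2) + 2)*(-17) = -8*(8 + 2)*(-17) = -8*10*(-17) = -80*(-17) = 1360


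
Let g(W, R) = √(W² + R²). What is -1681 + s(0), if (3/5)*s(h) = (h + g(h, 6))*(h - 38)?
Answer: -2061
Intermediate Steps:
g(W, R) = √(R² + W²)
s(h) = 5*(-38 + h)*(h + √(36 + h²))/3 (s(h) = 5*((h + √(6² + h²))*(h - 38))/3 = 5*((h + √(36 + h²))*(-38 + h))/3 = 5*((-38 + h)*(h + √(36 + h²)))/3 = 5*(-38 + h)*(h + √(36 + h²))/3)
-1681 + s(0) = -1681 + (-190/3*0 - 190*√(36 + 0²)/3 + (5/3)*0² + (5/3)*0*√(36 + 0²)) = -1681 + (0 - 190*√(36 + 0)/3 + (5/3)*0 + (5/3)*0*√(36 + 0)) = -1681 + (0 - 190*√36/3 + 0 + (5/3)*0*√36) = -1681 + (0 - 190/3*6 + 0 + (5/3)*0*6) = -1681 + (0 - 380 + 0 + 0) = -1681 - 380 = -2061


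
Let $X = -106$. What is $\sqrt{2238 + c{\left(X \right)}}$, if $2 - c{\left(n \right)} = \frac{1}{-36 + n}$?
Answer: $\frac{\sqrt{45167502}}{142} \approx 47.329$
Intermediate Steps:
$c{\left(n \right)} = 2 - \frac{1}{-36 + n}$
$\sqrt{2238 + c{\left(X \right)}} = \sqrt{2238 + \frac{-73 + 2 \left(-106\right)}{-36 - 106}} = \sqrt{2238 + \frac{-73 - 212}{-142}} = \sqrt{2238 - - \frac{285}{142}} = \sqrt{2238 + \frac{285}{142}} = \sqrt{\frac{318081}{142}} = \frac{\sqrt{45167502}}{142}$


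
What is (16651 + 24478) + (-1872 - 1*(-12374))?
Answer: 51631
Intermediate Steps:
(16651 + 24478) + (-1872 - 1*(-12374)) = 41129 + (-1872 + 12374) = 41129 + 10502 = 51631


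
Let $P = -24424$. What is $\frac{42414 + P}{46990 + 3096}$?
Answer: $\frac{8995}{25043} \approx 0.35918$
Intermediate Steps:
$\frac{42414 + P}{46990 + 3096} = \frac{42414 - 24424}{46990 + 3096} = \frac{17990}{50086} = 17990 \cdot \frac{1}{50086} = \frac{8995}{25043}$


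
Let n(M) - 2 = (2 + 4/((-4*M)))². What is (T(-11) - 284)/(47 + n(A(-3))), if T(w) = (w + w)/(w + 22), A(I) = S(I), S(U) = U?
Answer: -1287/245 ≈ -5.2531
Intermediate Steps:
A(I) = I
T(w) = 2*w/(22 + w) (T(w) = (2*w)/(22 + w) = 2*w/(22 + w))
n(M) = 2 + (2 - 1/M)² (n(M) = 2 + (2 + 4/((-4*M)))² = 2 + (2 + 4*(-1/(4*M)))² = 2 + (2 - 1/M)²)
(T(-11) - 284)/(47 + n(A(-3))) = (2*(-11)/(22 - 11) - 284)/(47 + (6 + (-3)⁻² - 4/(-3))) = (2*(-11)/11 - 284)/(47 + (6 + ⅑ - 4*(-⅓))) = (2*(-11)*(1/11) - 284)/(47 + (6 + ⅑ + 4/3)) = (-2 - 284)/(47 + 67/9) = -286/490/9 = -286*9/490 = -1287/245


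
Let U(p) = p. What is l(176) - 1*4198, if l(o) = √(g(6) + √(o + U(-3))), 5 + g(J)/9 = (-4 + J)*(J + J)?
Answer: -4198 + √(171 + √173) ≈ -4184.4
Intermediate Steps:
g(J) = -45 + 18*J*(-4 + J) (g(J) = -45 + 9*((-4 + J)*(J + J)) = -45 + 9*((-4 + J)*(2*J)) = -45 + 9*(2*J*(-4 + J)) = -45 + 18*J*(-4 + J))
l(o) = √(171 + √(-3 + o)) (l(o) = √((-45 - 72*6 + 18*6²) + √(o - 3)) = √((-45 - 432 + 18*36) + √(-3 + o)) = √((-45 - 432 + 648) + √(-3 + o)) = √(171 + √(-3 + o)))
l(176) - 1*4198 = √(171 + √(-3 + 176)) - 1*4198 = √(171 + √173) - 4198 = -4198 + √(171 + √173)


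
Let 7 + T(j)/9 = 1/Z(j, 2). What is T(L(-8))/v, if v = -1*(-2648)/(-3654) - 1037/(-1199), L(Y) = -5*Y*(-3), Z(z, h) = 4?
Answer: -532309239/1228492 ≈ -433.30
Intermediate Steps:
L(Y) = 15*Y
T(j) = -243/4 (T(j) = -63 + 9/4 = -243/4)
v = 307123/2190573 (v = 2648*(-1/3654) - 1037*(-1/1199) = -1324/1827 + 1037/1199 = 307123/2190573 ≈ 0.14020)
T(L(-8))/v = -243/(4*307123/2190573) = -243/4*2190573/307123 = -532309239/1228492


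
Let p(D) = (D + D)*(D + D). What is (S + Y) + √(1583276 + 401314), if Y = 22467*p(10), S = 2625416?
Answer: 11612216 + 3*√220510 ≈ 1.1614e+7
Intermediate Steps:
p(D) = 4*D² (p(D) = (2*D)*(2*D) = 4*D²)
Y = 8986800 (Y = 22467*(4*10²) = 22467*(4*100) = 22467*400 = 8986800)
(S + Y) + √(1583276 + 401314) = (2625416 + 8986800) + √(1583276 + 401314) = 11612216 + √1984590 = 11612216 + 3*√220510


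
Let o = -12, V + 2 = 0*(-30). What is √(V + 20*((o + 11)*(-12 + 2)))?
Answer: 3*√22 ≈ 14.071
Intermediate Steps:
V = -2 (V = -2 + 0*(-30) = -2 + 0 = -2)
√(V + 20*((o + 11)*(-12 + 2))) = √(-2 + 20*((-12 + 11)*(-12 + 2))) = √(-2 + 20*(-1*(-10))) = √(-2 + 20*10) = √(-2 + 200) = √198 = 3*√22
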